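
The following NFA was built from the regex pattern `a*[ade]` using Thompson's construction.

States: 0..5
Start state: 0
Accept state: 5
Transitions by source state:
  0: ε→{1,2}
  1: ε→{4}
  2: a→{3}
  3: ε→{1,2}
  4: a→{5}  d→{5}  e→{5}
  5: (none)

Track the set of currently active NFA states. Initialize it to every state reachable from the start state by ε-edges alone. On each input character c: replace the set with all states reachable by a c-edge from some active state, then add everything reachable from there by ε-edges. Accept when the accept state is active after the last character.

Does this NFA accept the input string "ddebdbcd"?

Answer: REJECT

Trace:
start: ε-closure({0}) = {0,1,2,4}
'd' @ 1: {5}  (accept∈set)
'd' @ 2: {}  — dead — no transitions
rest 'ebdbcd' ignored (set empty)
after full input: {}  (accept=5 not in)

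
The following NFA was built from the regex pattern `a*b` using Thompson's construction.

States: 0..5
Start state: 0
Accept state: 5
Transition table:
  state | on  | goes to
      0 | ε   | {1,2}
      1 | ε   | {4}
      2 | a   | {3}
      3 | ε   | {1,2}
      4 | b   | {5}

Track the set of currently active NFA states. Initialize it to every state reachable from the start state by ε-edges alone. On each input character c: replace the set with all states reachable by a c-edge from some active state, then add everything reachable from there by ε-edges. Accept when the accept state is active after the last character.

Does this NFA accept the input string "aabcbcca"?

S₀ = ε-closure({0}) = {0,1,2,4}
'a' @ 1: {1,2,3,4}
'a' @ 2: {1,2,3,4}
'b' @ 3: {5}  ✓accept
'c' @ 4: {}  — dead — no transitions
rest 'bcca' ignored (set empty)
end set {} — state 5 not in

Answer: REJECT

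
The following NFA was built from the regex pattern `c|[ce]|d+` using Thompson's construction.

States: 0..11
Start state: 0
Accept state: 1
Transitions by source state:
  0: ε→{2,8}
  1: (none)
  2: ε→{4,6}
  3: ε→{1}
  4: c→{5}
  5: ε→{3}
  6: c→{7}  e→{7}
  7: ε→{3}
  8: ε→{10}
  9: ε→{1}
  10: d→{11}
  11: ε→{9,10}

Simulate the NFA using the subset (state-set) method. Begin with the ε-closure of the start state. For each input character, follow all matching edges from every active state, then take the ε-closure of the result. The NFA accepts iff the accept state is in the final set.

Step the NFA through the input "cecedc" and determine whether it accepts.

Answer: REJECT

Steps:
initial (ε-close {0}): {0,2,4,6,8,10}
'c' @ 1: {1,3,5,7}  [accepting]
'e' @ 2: {}  — state set empty
rest 'cedc' ignored (set empty)
after full input: {}  (accept=1 not in)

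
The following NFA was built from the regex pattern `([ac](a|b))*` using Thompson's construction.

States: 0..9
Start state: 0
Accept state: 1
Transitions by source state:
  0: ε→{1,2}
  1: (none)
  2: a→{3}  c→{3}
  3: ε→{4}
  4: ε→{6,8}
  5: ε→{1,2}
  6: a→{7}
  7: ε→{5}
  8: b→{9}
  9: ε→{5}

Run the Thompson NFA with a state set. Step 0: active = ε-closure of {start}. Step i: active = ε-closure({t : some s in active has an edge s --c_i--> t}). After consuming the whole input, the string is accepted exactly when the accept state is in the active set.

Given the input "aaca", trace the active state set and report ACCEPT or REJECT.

initial (ε-close {0}): {0,1,2}
'a' @ 1: {3,4,6,8}
'a' @ 2: {1,2,5,7}  ✓accept
'c' @ 3: {3,4,6,8}
'a' @ 4: {1,2,5,7}  ✓accept
final: {1,2,5,7}; accept 1 in set

Answer: ACCEPT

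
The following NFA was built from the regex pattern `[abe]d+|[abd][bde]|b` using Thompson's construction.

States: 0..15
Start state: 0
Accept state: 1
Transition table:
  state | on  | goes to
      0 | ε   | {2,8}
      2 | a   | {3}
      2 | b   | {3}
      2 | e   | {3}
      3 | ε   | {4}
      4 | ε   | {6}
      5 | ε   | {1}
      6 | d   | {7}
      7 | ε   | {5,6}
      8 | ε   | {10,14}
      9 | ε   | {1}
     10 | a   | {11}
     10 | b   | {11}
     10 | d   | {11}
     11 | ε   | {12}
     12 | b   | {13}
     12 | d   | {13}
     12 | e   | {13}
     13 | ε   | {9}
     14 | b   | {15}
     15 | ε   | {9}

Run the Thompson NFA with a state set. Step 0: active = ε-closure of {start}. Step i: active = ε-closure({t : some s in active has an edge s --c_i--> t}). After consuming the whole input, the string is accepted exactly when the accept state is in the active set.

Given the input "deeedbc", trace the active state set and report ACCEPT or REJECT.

S₀ = ε-closure({0}) = {0,2,8,10,14}
'd' @ 1: {11,12}
'e' @ 2: {1,9,13}  [accepting]
'e' @ 3: {}  — state set empty
rest 'edbc' ignored (set empty)
after full input: {}  (accept=1 not in)

Answer: REJECT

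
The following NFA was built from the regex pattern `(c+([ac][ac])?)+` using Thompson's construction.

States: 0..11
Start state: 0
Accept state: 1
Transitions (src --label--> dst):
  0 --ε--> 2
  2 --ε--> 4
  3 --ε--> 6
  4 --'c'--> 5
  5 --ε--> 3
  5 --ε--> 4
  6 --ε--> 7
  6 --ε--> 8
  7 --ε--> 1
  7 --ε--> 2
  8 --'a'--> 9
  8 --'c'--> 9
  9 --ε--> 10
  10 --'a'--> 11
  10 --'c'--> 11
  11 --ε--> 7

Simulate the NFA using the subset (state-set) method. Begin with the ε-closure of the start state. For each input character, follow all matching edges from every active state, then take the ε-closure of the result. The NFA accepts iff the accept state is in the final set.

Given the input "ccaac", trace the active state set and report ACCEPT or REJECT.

S₀ = ε-closure({0}) = {0,2,4}
'c' @ 1: {1,2,3,4,5,6,7,8}  (accept∈set)
'c' @ 2: {1,2,3,4,5,6,7,8,9,10}  (accept∈set)
'a' @ 3: {1,2,4,7,9,10,11}  (accept∈set)
'a' @ 4: {1,2,4,7,11}  (accept∈set)
'c' @ 5: {1,2,3,4,5,6,7,8}  (accept∈set)
after full input: {1,2,3,4,5,6,7,8}  (accept=1 in)

Answer: ACCEPT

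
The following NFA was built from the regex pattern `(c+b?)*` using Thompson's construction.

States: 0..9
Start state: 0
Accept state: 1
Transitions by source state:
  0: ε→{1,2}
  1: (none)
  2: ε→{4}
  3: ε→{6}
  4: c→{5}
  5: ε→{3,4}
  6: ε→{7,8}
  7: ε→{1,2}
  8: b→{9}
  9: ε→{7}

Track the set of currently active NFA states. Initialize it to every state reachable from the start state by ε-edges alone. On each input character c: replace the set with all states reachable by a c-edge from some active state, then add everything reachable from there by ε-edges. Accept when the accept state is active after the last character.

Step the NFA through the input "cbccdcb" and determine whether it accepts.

Answer: REJECT

Steps:
initial (ε-close {0}): {0,1,2,4}
'c' @ 1: {1,2,3,4,5,6,7,8}  ✓accept
'b' @ 2: {1,2,4,7,9}  ✓accept
'c' @ 3: {1,2,3,4,5,6,7,8}  ✓accept
'c' @ 4: {1,2,3,4,5,6,7,8}  ✓accept
'd' @ 5: {}  — state set empty
rest 'cb' ignored (set empty)
final: {}; accept 1 not in set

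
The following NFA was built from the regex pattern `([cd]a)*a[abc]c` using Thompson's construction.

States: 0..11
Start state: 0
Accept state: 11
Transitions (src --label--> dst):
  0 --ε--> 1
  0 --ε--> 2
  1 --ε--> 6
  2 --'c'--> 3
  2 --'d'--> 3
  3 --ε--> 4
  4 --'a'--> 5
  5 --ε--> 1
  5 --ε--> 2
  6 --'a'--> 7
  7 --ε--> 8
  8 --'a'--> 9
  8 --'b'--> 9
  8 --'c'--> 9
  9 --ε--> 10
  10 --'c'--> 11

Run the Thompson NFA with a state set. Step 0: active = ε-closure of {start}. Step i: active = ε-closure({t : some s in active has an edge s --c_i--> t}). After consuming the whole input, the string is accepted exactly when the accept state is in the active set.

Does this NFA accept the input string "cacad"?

initial (ε-close {0}): {0,1,2,6}
'c' @ 1: {3,4}
'a' @ 2: {1,2,5,6}
'c' @ 3: {3,4}
'a' @ 4: {1,2,5,6}
'd' @ 5: {3,4}
after full input: {3,4}  (accept=11 not in)

Answer: REJECT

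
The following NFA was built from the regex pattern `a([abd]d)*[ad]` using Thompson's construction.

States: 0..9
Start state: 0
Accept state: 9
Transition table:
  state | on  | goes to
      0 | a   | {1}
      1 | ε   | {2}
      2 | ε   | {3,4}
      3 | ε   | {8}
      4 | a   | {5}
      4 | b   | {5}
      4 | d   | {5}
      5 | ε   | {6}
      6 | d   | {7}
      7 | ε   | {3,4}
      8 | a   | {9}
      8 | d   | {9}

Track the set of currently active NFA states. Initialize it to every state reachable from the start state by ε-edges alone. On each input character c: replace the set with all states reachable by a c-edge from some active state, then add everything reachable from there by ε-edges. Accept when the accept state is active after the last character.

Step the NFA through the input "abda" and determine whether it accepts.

Answer: ACCEPT

Steps:
start: ε-closure({0}) = {0}
'a' @ 1: {1,2,3,4,8}
'b' @ 2: {5,6}
'd' @ 3: {3,4,7,8}
'a' @ 4: {5,6,9}  [accepting]
after full input: {5,6,9}  (accept=9 in)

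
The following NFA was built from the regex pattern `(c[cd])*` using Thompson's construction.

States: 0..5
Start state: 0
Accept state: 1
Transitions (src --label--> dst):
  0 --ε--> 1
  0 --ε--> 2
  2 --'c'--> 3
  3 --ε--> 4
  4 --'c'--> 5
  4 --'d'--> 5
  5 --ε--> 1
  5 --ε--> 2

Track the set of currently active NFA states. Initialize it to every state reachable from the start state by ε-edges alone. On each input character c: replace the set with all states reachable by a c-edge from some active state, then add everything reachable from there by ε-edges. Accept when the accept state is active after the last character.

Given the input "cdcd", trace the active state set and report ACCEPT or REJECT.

Answer: ACCEPT

Derivation:
S₀ = ε-closure({0}) = {0,1,2}
'c' @ 1: {3,4}
'd' @ 2: {1,2,5}  ✓accept
'c' @ 3: {3,4}
'd' @ 4: {1,2,5}  ✓accept
end set {1,2,5} — state 1 in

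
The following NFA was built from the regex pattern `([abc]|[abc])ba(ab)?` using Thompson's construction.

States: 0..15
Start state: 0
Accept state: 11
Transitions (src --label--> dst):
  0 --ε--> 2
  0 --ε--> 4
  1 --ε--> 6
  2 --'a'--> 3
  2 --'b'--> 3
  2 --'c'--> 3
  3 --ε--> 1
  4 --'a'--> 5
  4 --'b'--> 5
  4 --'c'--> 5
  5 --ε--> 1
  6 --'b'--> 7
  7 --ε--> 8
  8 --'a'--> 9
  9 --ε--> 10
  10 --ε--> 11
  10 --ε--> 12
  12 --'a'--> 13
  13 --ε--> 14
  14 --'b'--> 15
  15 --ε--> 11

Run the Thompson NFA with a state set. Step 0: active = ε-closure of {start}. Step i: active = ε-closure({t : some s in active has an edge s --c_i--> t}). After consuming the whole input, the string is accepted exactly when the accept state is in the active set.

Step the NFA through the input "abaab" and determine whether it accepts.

initial (ε-close {0}): {0,2,4}
'a' @ 1: {1,3,5,6}
'b' @ 2: {7,8}
'a' @ 3: {9,10,11,12}  (accept∈set)
'a' @ 4: {13,14}
'b' @ 5: {11,15}  (accept∈set)
end set {11,15} — state 11 in

Answer: ACCEPT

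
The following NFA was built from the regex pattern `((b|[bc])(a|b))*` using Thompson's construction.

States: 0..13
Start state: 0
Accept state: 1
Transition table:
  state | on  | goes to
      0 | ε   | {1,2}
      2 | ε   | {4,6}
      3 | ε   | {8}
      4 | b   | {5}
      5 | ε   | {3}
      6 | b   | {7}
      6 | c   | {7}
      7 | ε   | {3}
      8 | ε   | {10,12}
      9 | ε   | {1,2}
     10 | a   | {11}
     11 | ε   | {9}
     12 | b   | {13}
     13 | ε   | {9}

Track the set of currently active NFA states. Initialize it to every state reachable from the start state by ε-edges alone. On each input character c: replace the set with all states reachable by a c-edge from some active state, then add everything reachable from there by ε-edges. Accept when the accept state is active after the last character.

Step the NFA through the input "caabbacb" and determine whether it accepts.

Answer: REJECT

Derivation:
S₀ = ε-closure({0}) = {0,1,2,4,6}
'c' @ 1: {3,7,8,10,12}
'a' @ 2: {1,2,4,6,9,11}  ✓accept
'a' @ 3: {}  — state set empty
rest 'bbacb' ignored (set empty)
final: {}; accept 1 not in set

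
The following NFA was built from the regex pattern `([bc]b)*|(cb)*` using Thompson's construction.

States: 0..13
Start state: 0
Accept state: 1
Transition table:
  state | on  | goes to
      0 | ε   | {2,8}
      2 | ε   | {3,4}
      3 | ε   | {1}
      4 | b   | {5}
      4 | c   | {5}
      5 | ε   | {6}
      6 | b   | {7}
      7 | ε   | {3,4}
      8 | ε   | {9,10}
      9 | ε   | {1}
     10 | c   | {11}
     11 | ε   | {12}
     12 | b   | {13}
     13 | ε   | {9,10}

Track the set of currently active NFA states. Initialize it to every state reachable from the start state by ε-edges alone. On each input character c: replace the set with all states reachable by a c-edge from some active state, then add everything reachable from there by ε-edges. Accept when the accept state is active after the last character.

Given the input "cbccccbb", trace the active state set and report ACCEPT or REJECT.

Answer: REJECT

Steps:
start: ε-closure({0}) = {0,1,2,3,4,8,9,10}
'c' @ 1: {5,6,11,12}
'b' @ 2: {1,3,4,7,9,10,13}  ✓accept
'c' @ 3: {5,6,11,12}
'c' @ 4: {}  — no active states
rest 'ccbb' ignored (set empty)
final: {}; accept 1 not in set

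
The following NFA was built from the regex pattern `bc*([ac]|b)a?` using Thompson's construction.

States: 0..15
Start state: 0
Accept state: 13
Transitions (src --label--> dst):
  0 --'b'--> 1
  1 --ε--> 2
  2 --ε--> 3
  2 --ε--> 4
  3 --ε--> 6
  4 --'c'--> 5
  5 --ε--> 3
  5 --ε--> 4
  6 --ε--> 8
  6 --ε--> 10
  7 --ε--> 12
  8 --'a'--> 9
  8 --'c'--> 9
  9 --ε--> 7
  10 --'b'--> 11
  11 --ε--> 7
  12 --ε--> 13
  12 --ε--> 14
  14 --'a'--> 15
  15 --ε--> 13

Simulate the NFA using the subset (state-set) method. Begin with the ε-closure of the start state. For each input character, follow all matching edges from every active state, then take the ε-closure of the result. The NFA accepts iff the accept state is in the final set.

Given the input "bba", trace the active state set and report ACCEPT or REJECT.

Answer: ACCEPT

Trace:
initial (ε-close {0}): {0}
'b' @ 1: {1,2,3,4,6,8,10}
'b' @ 2: {7,11,12,13,14}  ✓accept
'a' @ 3: {13,15}  ✓accept
final: {13,15}; accept 13 in set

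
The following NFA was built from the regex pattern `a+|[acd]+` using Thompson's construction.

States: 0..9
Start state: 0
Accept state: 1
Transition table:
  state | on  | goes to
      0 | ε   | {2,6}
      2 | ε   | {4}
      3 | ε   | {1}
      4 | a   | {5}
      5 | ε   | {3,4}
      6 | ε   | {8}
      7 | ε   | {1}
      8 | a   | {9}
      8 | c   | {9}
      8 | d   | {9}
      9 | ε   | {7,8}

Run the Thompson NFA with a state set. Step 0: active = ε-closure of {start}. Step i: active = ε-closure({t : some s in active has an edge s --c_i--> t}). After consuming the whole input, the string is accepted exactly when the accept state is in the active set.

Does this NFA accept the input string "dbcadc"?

Answer: REJECT

Derivation:
S₀ = ε-closure({0}) = {0,2,4,6,8}
'd' @ 1: {1,7,8,9}  ✓accept
'b' @ 2: {}  — dead — no transitions
rest 'cadc' ignored (set empty)
final: {}; accept 1 not in set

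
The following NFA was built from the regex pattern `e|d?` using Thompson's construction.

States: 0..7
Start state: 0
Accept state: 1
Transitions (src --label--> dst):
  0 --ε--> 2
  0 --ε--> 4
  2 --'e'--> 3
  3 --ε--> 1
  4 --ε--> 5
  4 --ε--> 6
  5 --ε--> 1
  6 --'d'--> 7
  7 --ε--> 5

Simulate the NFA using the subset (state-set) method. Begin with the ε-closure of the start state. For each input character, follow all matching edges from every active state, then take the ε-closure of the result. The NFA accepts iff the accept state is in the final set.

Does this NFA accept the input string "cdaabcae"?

start: ε-closure({0}) = {0,1,2,4,5,6}
'c' @ 1: {}  — no active states
rest 'daabcae' ignored (set empty)
end set {} — state 1 not in

Answer: REJECT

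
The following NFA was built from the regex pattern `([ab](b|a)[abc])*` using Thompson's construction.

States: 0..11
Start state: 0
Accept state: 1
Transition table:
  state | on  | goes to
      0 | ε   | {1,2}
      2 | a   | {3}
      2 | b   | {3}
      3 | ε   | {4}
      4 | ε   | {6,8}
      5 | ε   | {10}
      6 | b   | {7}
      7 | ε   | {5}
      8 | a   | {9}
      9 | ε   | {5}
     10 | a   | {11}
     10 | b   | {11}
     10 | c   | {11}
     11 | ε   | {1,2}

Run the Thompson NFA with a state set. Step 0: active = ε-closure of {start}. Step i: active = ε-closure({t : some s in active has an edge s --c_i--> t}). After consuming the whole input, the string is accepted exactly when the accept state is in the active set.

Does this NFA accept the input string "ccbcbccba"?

initial (ε-close {0}): {0,1,2}
'c' @ 1: {}  — dead — no transitions
rest 'cbcbccba' ignored (set empty)
end set {} — state 1 not in

Answer: REJECT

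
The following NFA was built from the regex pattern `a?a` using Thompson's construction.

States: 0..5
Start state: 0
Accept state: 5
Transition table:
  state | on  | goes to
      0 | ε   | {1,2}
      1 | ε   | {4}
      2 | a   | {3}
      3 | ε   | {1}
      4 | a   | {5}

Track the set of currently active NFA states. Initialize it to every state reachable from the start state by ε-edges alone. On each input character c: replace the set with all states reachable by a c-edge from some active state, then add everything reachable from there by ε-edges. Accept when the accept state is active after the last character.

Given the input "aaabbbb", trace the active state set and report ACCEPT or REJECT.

Answer: REJECT

Trace:
initial (ε-close {0}): {0,1,2,4}
'a' @ 1: {1,3,4,5}  (accept∈set)
'a' @ 2: {5}  (accept∈set)
'a' @ 3: {}  — state set empty
rest 'bbbb' ignored (set empty)
after full input: {}  (accept=5 not in)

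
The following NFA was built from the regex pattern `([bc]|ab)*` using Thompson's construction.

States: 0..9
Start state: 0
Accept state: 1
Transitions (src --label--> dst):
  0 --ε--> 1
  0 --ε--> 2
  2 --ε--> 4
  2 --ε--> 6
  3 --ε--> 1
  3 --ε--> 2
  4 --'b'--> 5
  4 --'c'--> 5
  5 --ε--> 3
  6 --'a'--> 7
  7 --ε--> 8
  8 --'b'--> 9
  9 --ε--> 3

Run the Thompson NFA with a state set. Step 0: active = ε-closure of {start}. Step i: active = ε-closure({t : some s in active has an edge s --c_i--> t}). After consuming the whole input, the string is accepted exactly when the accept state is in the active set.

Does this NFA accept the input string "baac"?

Answer: REJECT

Steps:
start: ε-closure({0}) = {0,1,2,4,6}
'b' @ 1: {1,2,3,4,5,6}  (accept∈set)
'a' @ 2: {7,8}
'a' @ 3: {}  — state set empty
rest 'c' ignored (set empty)
after full input: {}  (accept=1 not in)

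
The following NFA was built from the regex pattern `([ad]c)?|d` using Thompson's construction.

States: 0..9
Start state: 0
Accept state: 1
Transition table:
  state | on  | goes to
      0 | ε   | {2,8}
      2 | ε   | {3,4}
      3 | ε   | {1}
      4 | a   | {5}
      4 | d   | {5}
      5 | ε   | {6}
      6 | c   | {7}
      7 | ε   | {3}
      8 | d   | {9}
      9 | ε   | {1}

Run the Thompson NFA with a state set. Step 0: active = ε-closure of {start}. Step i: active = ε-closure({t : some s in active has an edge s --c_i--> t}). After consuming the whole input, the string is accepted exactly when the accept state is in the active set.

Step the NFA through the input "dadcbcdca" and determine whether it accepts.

initial (ε-close {0}): {0,1,2,3,4,8}
'd' @ 1: {1,5,6,9}  (accept∈set)
'a' @ 2: {}  — state set empty
rest 'dcbcdca' ignored (set empty)
final: {}; accept 1 not in set

Answer: REJECT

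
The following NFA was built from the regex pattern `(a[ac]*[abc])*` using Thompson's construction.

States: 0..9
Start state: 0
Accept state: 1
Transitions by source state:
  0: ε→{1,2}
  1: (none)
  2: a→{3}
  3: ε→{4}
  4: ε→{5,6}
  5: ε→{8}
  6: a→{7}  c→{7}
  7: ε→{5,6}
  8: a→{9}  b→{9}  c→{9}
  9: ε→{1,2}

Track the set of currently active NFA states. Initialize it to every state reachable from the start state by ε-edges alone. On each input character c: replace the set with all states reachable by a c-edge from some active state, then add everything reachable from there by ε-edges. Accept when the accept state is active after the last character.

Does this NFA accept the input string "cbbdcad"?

Answer: REJECT

Trace:
initial (ε-close {0}): {0,1,2}
'c' @ 1: {}  — no active states
rest 'bbdcad' ignored (set empty)
end set {} — state 1 not in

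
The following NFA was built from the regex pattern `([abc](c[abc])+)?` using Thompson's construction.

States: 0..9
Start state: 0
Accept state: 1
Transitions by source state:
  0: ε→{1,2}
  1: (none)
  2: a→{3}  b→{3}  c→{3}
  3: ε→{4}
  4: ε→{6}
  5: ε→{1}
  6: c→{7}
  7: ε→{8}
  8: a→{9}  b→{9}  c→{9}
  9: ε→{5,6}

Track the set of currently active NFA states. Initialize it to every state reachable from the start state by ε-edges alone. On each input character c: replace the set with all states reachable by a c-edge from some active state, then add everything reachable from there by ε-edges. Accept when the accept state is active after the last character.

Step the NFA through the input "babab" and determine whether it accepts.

start: ε-closure({0}) = {0,1,2}
'b' @ 1: {3,4,6}
'a' @ 2: {}  — state set empty
rest 'bab' ignored (set empty)
after full input: {}  (accept=1 not in)

Answer: REJECT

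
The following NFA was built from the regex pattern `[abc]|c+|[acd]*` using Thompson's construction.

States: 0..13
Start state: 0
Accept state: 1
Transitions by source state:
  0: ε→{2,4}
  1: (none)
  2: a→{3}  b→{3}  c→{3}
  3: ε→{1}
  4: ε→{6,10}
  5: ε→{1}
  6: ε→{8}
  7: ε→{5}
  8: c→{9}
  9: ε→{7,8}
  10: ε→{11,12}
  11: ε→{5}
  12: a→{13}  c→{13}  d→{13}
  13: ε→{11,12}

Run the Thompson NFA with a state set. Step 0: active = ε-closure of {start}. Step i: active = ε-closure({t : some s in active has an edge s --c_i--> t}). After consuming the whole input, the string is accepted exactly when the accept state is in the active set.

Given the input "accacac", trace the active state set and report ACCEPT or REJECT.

Answer: ACCEPT

Derivation:
initial (ε-close {0}): {0,1,2,4,5,6,8,10,11,12}
'a' @ 1: {1,3,5,11,12,13}  ✓accept
'c' @ 2: {1,5,11,12,13}  ✓accept
'c' @ 3: {1,5,11,12,13}  ✓accept
'a' @ 4: {1,5,11,12,13}  ✓accept
'c' @ 5: {1,5,11,12,13}  ✓accept
'a' @ 6: {1,5,11,12,13}  ✓accept
'c' @ 7: {1,5,11,12,13}  ✓accept
end set {1,5,11,12,13} — state 1 in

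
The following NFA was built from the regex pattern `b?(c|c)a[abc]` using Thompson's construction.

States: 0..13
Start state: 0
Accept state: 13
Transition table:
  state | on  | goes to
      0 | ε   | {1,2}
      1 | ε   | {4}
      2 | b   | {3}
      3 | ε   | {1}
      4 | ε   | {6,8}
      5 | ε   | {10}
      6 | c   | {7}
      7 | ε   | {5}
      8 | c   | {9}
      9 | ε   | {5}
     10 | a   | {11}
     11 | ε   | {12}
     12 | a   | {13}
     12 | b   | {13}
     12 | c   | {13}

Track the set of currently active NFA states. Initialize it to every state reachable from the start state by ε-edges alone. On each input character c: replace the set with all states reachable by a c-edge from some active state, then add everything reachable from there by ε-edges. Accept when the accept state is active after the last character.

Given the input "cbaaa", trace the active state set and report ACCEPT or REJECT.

start: ε-closure({0}) = {0,1,2,4,6,8}
'c' @ 1: {5,7,9,10}
'b' @ 2: {}  — state set empty
rest 'aaa' ignored (set empty)
after full input: {}  (accept=13 not in)

Answer: REJECT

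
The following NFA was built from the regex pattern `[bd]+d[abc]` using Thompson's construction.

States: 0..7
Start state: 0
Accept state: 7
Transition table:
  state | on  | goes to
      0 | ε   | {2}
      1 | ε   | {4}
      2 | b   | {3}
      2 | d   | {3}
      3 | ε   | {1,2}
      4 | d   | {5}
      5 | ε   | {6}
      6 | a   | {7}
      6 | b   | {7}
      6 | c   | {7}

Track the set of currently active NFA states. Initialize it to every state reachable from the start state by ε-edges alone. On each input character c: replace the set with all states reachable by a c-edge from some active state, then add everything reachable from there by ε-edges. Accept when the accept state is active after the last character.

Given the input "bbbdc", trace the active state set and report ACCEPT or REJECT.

Answer: ACCEPT

Trace:
S₀ = ε-closure({0}) = {0,2}
'b' @ 1: {1,2,3,4}
'b' @ 2: {1,2,3,4}
'b' @ 3: {1,2,3,4}
'd' @ 4: {1,2,3,4,5,6}
'c' @ 5: {7}  ✓accept
end set {7} — state 7 in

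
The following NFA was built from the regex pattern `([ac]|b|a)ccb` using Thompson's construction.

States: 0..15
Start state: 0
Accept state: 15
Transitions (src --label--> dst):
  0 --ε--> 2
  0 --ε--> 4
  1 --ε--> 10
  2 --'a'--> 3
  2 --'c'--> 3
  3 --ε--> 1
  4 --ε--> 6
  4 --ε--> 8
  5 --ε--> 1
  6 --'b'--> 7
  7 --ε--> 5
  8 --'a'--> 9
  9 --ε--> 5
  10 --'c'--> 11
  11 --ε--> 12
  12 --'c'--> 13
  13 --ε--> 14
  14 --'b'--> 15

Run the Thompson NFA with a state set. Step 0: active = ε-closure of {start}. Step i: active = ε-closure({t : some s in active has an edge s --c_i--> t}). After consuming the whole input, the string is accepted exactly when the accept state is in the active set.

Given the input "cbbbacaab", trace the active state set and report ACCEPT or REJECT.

initial (ε-close {0}): {0,2,4,6,8}
'c' @ 1: {1,3,10}
'b' @ 2: {}  — state set empty
rest 'bbacaab' ignored (set empty)
end set {} — state 15 not in

Answer: REJECT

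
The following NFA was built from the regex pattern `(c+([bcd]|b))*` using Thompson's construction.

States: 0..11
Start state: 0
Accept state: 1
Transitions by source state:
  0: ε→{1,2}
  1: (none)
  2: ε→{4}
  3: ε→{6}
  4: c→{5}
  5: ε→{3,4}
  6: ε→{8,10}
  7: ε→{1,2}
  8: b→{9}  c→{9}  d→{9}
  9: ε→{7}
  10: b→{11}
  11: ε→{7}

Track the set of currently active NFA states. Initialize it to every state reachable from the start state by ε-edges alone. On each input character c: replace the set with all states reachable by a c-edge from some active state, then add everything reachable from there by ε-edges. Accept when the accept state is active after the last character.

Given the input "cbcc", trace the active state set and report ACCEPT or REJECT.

Answer: ACCEPT

Steps:
S₀ = ε-closure({0}) = {0,1,2,4}
'c' @ 1: {3,4,5,6,8,10}
'b' @ 2: {1,2,4,7,9,11}  [accepting]
'c' @ 3: {3,4,5,6,8,10}
'c' @ 4: {1,2,3,4,5,6,7,8,9,10}  [accepting]
final: {1,2,3,4,5,6,7,8,9,10}; accept 1 in set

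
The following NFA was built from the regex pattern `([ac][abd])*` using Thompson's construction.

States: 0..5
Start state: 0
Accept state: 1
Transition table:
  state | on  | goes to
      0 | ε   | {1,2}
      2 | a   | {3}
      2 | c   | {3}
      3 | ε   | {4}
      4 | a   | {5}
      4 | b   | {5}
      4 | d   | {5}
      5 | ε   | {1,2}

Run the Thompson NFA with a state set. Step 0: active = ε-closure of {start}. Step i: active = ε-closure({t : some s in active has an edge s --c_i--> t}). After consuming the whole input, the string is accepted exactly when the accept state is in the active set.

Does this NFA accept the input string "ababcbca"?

initial (ε-close {0}): {0,1,2}
'a' @ 1: {3,4}
'b' @ 2: {1,2,5}  [accepting]
'a' @ 3: {3,4}
'b' @ 4: {1,2,5}  [accepting]
'c' @ 5: {3,4}
'b' @ 6: {1,2,5}  [accepting]
'c' @ 7: {3,4}
'a' @ 8: {1,2,5}  [accepting]
after full input: {1,2,5}  (accept=1 in)

Answer: ACCEPT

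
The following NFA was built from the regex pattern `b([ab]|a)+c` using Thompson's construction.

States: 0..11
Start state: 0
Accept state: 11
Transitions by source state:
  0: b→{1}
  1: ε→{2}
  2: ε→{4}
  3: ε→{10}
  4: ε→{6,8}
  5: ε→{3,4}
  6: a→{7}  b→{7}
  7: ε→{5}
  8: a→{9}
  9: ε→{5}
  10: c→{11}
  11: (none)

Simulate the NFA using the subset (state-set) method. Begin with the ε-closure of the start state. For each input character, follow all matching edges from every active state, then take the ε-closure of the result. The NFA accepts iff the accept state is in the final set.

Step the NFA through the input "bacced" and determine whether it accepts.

start: ε-closure({0}) = {0}
'b' @ 1: {1,2,4,6,8}
'a' @ 2: {3,4,5,6,7,8,9,10}
'c' @ 3: {11}  [accepting]
'c' @ 4: {}  — state set empty
rest 'ed' ignored (set empty)
final: {}; accept 11 not in set

Answer: REJECT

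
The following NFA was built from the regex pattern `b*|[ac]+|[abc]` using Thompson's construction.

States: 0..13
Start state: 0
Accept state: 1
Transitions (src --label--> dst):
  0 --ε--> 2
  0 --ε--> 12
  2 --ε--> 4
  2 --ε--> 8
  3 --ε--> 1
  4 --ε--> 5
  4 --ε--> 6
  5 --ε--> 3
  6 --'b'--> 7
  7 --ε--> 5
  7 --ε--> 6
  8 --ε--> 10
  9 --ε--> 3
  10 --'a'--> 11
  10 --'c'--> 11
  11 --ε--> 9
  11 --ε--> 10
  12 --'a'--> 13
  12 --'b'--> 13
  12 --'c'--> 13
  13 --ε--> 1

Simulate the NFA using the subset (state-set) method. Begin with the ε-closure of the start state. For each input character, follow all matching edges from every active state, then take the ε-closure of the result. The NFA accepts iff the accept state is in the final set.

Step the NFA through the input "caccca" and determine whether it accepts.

Answer: ACCEPT

Derivation:
S₀ = ε-closure({0}) = {0,1,2,3,4,5,6,8,10,12}
'c' @ 1: {1,3,9,10,11,13}  ✓accept
'a' @ 2: {1,3,9,10,11}  ✓accept
'c' @ 3: {1,3,9,10,11}  ✓accept
'c' @ 4: {1,3,9,10,11}  ✓accept
'c' @ 5: {1,3,9,10,11}  ✓accept
'a' @ 6: {1,3,9,10,11}  ✓accept
final: {1,3,9,10,11}; accept 1 in set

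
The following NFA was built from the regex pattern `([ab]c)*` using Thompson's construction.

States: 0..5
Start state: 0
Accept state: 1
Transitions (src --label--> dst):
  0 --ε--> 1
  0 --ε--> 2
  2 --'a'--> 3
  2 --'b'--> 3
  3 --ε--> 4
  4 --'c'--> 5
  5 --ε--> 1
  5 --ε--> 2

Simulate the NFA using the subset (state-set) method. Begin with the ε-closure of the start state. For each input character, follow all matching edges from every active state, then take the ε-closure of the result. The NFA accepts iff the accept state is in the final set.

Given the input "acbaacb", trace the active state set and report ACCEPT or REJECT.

initial (ε-close {0}): {0,1,2}
'a' @ 1: {3,4}
'c' @ 2: {1,2,5}  [accepting]
'b' @ 3: {3,4}
'a' @ 4: {}  — no active states
rest 'acb' ignored (set empty)
final: {}; accept 1 not in set

Answer: REJECT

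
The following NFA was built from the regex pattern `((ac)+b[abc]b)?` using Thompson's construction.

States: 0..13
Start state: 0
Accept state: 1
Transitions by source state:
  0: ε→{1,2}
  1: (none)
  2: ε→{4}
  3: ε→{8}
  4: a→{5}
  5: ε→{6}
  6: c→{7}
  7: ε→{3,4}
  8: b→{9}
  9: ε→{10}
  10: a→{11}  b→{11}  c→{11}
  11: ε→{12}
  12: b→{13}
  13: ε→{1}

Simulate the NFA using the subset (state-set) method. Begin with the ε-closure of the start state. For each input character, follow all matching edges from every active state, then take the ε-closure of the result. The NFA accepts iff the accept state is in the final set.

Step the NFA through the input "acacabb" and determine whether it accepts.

Answer: REJECT

Trace:
start: ε-closure({0}) = {0,1,2,4}
'a' @ 1: {5,6}
'c' @ 2: {3,4,7,8}
'a' @ 3: {5,6}
'c' @ 4: {3,4,7,8}
'a' @ 5: {5,6}
'b' @ 6: {}  — dead — no transitions
rest 'b' ignored (set empty)
end set {} — state 1 not in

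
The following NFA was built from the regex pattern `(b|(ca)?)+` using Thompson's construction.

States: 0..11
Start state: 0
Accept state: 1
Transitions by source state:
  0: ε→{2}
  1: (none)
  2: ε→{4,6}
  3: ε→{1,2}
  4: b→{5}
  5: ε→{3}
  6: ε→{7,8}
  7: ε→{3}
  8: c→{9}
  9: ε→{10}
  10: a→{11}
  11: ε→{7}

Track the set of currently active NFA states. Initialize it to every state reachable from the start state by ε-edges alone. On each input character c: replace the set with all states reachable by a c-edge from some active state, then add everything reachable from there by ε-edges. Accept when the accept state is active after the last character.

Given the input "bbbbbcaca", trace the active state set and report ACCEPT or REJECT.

S₀ = ε-closure({0}) = {0,1,2,3,4,6,7,8}
'b' @ 1: {1,2,3,4,5,6,7,8}  ✓accept
'b' @ 2: {1,2,3,4,5,6,7,8}  ✓accept
'b' @ 3: {1,2,3,4,5,6,7,8}  ✓accept
'b' @ 4: {1,2,3,4,5,6,7,8}  ✓accept
'b' @ 5: {1,2,3,4,5,6,7,8}  ✓accept
'c' @ 6: {9,10}
'a' @ 7: {1,2,3,4,6,7,8,11}  ✓accept
'c' @ 8: {9,10}
'a' @ 9: {1,2,3,4,6,7,8,11}  ✓accept
end set {1,2,3,4,6,7,8,11} — state 1 in

Answer: ACCEPT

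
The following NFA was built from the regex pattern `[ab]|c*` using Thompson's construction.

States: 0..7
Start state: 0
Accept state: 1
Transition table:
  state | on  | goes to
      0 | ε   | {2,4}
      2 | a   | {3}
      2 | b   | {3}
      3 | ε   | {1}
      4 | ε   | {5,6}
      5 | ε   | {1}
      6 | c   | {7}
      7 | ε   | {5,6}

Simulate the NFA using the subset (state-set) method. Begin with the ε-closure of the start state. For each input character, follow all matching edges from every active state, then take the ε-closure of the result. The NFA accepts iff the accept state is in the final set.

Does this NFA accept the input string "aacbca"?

start: ε-closure({0}) = {0,1,2,4,5,6}
'a' @ 1: {1,3}  [accepting]
'a' @ 2: {}  — dead — no transitions
rest 'cbca' ignored (set empty)
end set {} — state 1 not in

Answer: REJECT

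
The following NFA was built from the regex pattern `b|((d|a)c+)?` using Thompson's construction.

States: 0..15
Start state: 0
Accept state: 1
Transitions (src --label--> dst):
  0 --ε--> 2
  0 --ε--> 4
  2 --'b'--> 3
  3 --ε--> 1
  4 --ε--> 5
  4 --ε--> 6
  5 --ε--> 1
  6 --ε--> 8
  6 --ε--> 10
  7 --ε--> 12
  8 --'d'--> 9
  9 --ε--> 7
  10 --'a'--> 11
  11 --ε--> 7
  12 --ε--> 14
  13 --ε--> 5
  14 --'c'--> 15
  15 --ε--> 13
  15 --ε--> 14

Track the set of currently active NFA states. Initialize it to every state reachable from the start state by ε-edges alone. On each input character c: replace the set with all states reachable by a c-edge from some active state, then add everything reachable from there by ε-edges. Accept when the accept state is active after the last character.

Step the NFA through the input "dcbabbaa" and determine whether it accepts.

S₀ = ε-closure({0}) = {0,1,2,4,5,6,8,10}
'd' @ 1: {7,9,12,14}
'c' @ 2: {1,5,13,14,15}  (accept∈set)
'b' @ 3: {}  — no active states
rest 'abbaa' ignored (set empty)
end set {} — state 1 not in

Answer: REJECT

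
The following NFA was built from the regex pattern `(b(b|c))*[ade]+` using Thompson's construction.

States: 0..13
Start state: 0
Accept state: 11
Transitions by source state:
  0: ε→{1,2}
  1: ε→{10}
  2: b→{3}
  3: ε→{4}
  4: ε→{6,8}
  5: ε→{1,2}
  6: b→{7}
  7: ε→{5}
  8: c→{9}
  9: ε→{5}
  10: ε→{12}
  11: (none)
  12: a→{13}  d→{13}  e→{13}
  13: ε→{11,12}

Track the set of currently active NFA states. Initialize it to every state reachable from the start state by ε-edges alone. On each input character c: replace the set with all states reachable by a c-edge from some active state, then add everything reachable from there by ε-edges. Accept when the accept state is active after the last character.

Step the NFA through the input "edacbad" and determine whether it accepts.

Answer: REJECT

Derivation:
start: ε-closure({0}) = {0,1,2,10,12}
'e' @ 1: {11,12,13}  [accepting]
'd' @ 2: {11,12,13}  [accepting]
'a' @ 3: {11,12,13}  [accepting]
'c' @ 4: {}  — no active states
rest 'bad' ignored (set empty)
end set {} — state 11 not in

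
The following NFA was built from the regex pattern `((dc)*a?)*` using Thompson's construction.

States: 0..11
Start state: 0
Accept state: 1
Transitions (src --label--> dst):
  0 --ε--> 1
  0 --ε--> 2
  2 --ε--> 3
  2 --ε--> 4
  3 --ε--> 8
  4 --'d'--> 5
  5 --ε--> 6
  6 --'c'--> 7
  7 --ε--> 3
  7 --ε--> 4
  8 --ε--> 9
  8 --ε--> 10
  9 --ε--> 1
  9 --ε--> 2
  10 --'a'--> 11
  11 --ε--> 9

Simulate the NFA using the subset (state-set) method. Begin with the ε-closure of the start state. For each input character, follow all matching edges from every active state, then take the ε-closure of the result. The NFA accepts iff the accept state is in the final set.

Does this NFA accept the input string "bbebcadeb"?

Answer: REJECT

Derivation:
S₀ = ε-closure({0}) = {0,1,2,3,4,8,9,10}
'b' @ 1: {}  — state set empty
rest 'bebcadeb' ignored (set empty)
end set {} — state 1 not in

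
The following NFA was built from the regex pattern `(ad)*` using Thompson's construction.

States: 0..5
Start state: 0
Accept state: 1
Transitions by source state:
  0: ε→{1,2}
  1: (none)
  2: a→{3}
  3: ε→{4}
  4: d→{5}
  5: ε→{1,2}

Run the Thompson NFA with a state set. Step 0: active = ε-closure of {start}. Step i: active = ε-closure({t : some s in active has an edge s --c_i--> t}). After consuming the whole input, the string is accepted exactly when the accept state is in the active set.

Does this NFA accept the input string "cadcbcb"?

Answer: REJECT

Trace:
S₀ = ε-closure({0}) = {0,1,2}
'c' @ 1: {}  — state set empty
rest 'adcbcb' ignored (set empty)
end set {} — state 1 not in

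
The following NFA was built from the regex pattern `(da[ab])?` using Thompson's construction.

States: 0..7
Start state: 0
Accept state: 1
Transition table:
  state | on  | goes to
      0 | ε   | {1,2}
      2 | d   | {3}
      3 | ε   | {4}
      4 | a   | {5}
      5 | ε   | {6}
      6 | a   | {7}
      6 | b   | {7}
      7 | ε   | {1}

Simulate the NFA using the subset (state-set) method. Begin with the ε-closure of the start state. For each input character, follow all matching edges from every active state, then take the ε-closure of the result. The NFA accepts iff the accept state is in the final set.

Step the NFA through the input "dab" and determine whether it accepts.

initial (ε-close {0}): {0,1,2}
'd' @ 1: {3,4}
'a' @ 2: {5,6}
'b' @ 3: {1,7}  [accepting]
end set {1,7} — state 1 in

Answer: ACCEPT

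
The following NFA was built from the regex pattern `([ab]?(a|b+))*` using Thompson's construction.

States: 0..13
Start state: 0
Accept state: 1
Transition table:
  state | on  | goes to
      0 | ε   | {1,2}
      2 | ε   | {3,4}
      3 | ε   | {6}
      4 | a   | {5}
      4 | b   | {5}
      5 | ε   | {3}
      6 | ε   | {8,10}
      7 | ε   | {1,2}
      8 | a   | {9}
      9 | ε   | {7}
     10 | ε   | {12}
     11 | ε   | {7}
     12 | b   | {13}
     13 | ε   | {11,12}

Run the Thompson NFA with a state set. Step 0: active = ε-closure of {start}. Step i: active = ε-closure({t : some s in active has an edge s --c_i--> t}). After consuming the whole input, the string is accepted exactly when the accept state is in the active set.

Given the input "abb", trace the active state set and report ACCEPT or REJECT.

Answer: ACCEPT

Derivation:
initial (ε-close {0}): {0,1,2,3,4,6,8,10,12}
'a' @ 1: {1,2,3,4,5,6,7,8,9,10,12}  ✓accept
'b' @ 2: {1,2,3,4,5,6,7,8,10,11,12,13}  ✓accept
'b' @ 3: {1,2,3,4,5,6,7,8,10,11,12,13}  ✓accept
after full input: {1,2,3,4,5,6,7,8,10,11,12,13}  (accept=1 in)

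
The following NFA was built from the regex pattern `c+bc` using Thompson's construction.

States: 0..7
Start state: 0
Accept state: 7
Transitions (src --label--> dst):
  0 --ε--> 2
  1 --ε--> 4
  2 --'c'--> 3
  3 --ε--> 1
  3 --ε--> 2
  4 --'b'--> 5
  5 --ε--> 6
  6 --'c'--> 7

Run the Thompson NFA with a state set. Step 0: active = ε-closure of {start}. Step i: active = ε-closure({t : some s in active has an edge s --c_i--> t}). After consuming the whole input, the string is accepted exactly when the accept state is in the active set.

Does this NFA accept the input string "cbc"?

Answer: ACCEPT

Trace:
start: ε-closure({0}) = {0,2}
'c' @ 1: {1,2,3,4}
'b' @ 2: {5,6}
'c' @ 3: {7}  [accepting]
end set {7} — state 7 in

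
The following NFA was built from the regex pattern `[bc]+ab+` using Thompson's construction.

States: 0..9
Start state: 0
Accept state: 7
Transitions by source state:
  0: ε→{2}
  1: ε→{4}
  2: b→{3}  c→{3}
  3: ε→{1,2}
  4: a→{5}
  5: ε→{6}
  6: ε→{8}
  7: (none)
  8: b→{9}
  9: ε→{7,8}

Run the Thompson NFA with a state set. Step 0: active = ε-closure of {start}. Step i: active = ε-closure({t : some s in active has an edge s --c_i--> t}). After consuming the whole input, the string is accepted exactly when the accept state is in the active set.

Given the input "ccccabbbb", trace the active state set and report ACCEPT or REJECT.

initial (ε-close {0}): {0,2}
'c' @ 1: {1,2,3,4}
'c' @ 2: {1,2,3,4}
'c' @ 3: {1,2,3,4}
'c' @ 4: {1,2,3,4}
'a' @ 5: {5,6,8}
'b' @ 6: {7,8,9}  (accept∈set)
'b' @ 7: {7,8,9}  (accept∈set)
'b' @ 8: {7,8,9}  (accept∈set)
'b' @ 9: {7,8,9}  (accept∈set)
end set {7,8,9} — state 7 in

Answer: ACCEPT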